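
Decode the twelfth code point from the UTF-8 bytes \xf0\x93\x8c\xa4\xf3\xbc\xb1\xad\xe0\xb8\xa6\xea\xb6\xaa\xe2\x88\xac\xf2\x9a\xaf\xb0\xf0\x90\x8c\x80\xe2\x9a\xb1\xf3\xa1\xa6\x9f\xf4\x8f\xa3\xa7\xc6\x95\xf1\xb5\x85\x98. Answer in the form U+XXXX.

U+75158

Offset 0: leading byte 0xF0 = 11110000 → 4-byte char #1 = F0 93 8C A4.
Offset 4: leading byte 0xF3 = 11110011 → 4-byte char #2 = F3 BC B1 AD.
Offset 8: leading byte 0xE0 = 11100000 → 3-byte char #3 = E0 B8 A6.
Offset 11: leading byte 0xEA = 11101010 → 3-byte char #4 = EA B6 AA.
Offset 14: leading byte 0xE2 = 11100010 → 3-byte char #5 = E2 88 AC.
Offset 17: leading byte 0xF2 = 11110010 → 4-byte char #6 = F2 9A AF B0.
Offset 21: leading byte 0xF0 = 11110000 → 4-byte char #7 = F0 90 8C 80.
Offset 25: leading byte 0xE2 = 11100010 → 3-byte char #8 = E2 9A B1.
Offset 28: leading byte 0xF3 = 11110011 → 4-byte char #9 = F3 A1 A6 9F.
Offset 32: leading byte 0xF4 = 11110100 → 4-byte char #10 = F4 8F A3 A7.
Offset 36: leading byte 0xC6 = 11000110 → 2-byte char #11 = C6 95.
Offset 38: leading byte 0xF1 = 11110001 → 4-byte char #12 = F1 B5 85 98.
Leading byte 0xF1 = 11110001 matches 11110xxx → 4-byte sequence.
Byte 1: 0xF1 = 11110001, payload 001 (3 bits).
Byte 2: 0xB5 = 10110101 (10xxxxxx ✓), payload 110101.
Byte 3: 0x85 = 10000101 (10xxxxxx ✓), payload 000101.
Byte 4: 0x98 = 10011000 (10xxxxxx ✓), payload 011000.
Concatenate: 001110101000101011000 = 0x75158 (21 bits → U+75158).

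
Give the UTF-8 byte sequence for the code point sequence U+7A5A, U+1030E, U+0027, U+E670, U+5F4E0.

U+7A5A: 3-byte form → E7 A9 9A.
U+1030E: 4-byte form → F0 90 8C 8E.
U+0027: 1-byte form → 27.
U+E670: 3-byte form → EE 99 B0.
U+5F4E0: 4-byte form → F1 9F 93 A0.
Concatenated (15 bytes): E7 A9 9A F0 90 8C 8E 27 EE 99 B0 F1 9F 93 A0.

E7 A9 9A F0 90 8C 8E 27 EE 99 B0 F1 9F 93 A0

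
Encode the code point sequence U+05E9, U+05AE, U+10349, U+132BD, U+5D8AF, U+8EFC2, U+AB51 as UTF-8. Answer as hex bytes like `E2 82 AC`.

D7 A9 D6 AE F0 90 8D 89 F0 93 8A BD F1 9D A2 AF F2 8E BF 82 EA AD 91

U+05E9: 2-byte form → D7 A9.
U+05AE: 2-byte form → D6 AE.
U+10349: 4-byte form → F0 90 8D 89.
U+132BD: 4-byte form → F0 93 8A BD.
U+5D8AF: 4-byte form → F1 9D A2 AF.
U+8EFC2: 4-byte form → F2 8E BF 82.
U+AB51: 3-byte form → EA AD 91.
Concatenated (23 bytes): D7 A9 D6 AE F0 90 8D 89 F0 93 8A BD F1 9D A2 AF F2 8E BF 82 EA AD 91.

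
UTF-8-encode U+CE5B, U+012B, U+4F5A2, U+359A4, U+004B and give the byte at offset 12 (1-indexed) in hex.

0xA6

1-indexed offset 12 is 0-indexed offset 11.
U+CE5B → 3-byte form EC B9 9B at offsets 0–2.
U+012B → 2-byte form C4 AB at offsets 3–4.
U+4F5A2 → 4-byte form F1 8F 96 A2 at offsets 5–8.
U+359A4 → 4-byte form F0 B5 A6 A4 at offsets 9–12.
Offset 11 falls in char 4's range; it's byte 3 of F0 B5 A6 A4 = 0xA6.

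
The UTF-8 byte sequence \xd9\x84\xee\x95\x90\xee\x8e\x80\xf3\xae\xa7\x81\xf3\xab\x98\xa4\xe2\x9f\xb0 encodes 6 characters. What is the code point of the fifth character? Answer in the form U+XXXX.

U+EB624

Offset 0: leading byte 0xD9 = 11011001 → 2-byte char #1 = D9 84.
Offset 2: leading byte 0xEE = 11101110 → 3-byte char #2 = EE 95 90.
Offset 5: leading byte 0xEE = 11101110 → 3-byte char #3 = EE 8E 80.
Offset 8: leading byte 0xF3 = 11110011 → 4-byte char #4 = F3 AE A7 81.
Offset 12: leading byte 0xF3 = 11110011 → 4-byte char #5 = F3 AB 98 A4.
Leading byte 0xF3 = 11110011 matches 11110xxx → 4-byte sequence.
Byte 1: 0xF3 = 11110011, payload 011 (3 bits).
Byte 2: 0xAB = 10101011 (10xxxxxx ✓), payload 101011.
Byte 3: 0x98 = 10011000 (10xxxxxx ✓), payload 011000.
Byte 4: 0xA4 = 10100100 (10xxxxxx ✓), payload 100100.
Concatenate: 011101011011000100100 = 0xEB624 (21 bits → U+EB624).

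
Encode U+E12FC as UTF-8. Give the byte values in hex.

F3 A1 8B BC

U+E12FC = 0xE12FC = 922364 decimal. In range U+10000–U+10FFFF → 4-byte form: 11110xxx 10xxxxxx 10xxxxxx 10xxxxxx.
Binary (21 bits): 011100001001011111100.
Split 3+6+6+6: 011 | 100001 | 001011 | 111100.
Byte 1: 11110011 = 0xF3.
Byte 2: 10100001 = 0xA1.
Byte 3: 10001011 = 0x8B.
Byte 4: 10111100 = 0xBC.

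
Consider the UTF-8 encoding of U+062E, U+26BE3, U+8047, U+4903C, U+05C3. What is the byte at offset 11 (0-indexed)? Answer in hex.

U+062E → 2-byte form D8 AE at offsets 0–1.
U+26BE3 → 4-byte form F0 A6 AF A3 at offsets 2–5.
U+8047 → 3-byte form E8 81 87 at offsets 6–8.
U+4903C → 4-byte form F1 89 80 BC at offsets 9–12.
Offset 11 falls in char 4's range; it's byte 3 of F1 89 80 BC = 0x80.

0x80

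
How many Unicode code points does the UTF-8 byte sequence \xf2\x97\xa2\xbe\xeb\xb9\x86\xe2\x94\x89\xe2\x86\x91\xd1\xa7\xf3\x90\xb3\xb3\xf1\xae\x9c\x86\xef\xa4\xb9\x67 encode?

Byte at offset 0: 0xF2 = 11110010 → 4-byte char (#1). Advance 4.
Byte at offset 4: 0xEB = 11101011 → 3-byte char (#2). Advance 3.
Byte at offset 7: 0xE2 = 11100010 → 3-byte char (#3). Advance 3.
Byte at offset 10: 0xE2 = 11100010 → 3-byte char (#4). Advance 3.
Byte at offset 13: 0xD1 = 11010001 → 2-byte char (#5). Advance 2.
Byte at offset 15: 0xF3 = 11110011 → 4-byte char (#6). Advance 4.
Byte at offset 19: 0xF1 = 11110001 → 4-byte char (#7). Advance 4.
Byte at offset 23: 0xEF = 11101111 → 3-byte char (#8). Advance 3.
Byte at offset 26: 0x67 = 01100111 → 1-byte char (#9). Advance 1.
Reached end at offset 27 after 9 code points.

9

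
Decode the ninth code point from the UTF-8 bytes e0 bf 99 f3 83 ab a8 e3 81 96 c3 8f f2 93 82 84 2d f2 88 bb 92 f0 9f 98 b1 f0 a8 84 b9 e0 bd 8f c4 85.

Offset 0: leading byte 0xE0 = 11100000 → 3-byte char #1 = E0 BF 99.
Offset 3: leading byte 0xF3 = 11110011 → 4-byte char #2 = F3 83 AB A8.
Offset 7: leading byte 0xE3 = 11100011 → 3-byte char #3 = E3 81 96.
Offset 10: leading byte 0xC3 = 11000011 → 2-byte char #4 = C3 8F.
Offset 12: leading byte 0xF2 = 11110010 → 4-byte char #5 = F2 93 82 84.
Offset 16: leading byte 0x2D = 00101101 → 1-byte char #6 = 2D.
Offset 17: leading byte 0xF2 = 11110010 → 4-byte char #7 = F2 88 BB 92.
Offset 21: leading byte 0xF0 = 11110000 → 4-byte char #8 = F0 9F 98 B1.
Offset 25: leading byte 0xF0 = 11110000 → 4-byte char #9 = F0 A8 84 B9.
Leading byte 0xF0 = 11110000 matches 11110xxx → 4-byte sequence.
Byte 1: 0xF0 = 11110000, payload 000 (3 bits).
Byte 2: 0xA8 = 10101000 (10xxxxxx ✓), payload 101000.
Byte 3: 0x84 = 10000100 (10xxxxxx ✓), payload 000100.
Byte 4: 0xB9 = 10111001 (10xxxxxx ✓), payload 111001.
Concatenate: 000101000000100111001 = 0x28139 (21 bits → U+28139).

U+28139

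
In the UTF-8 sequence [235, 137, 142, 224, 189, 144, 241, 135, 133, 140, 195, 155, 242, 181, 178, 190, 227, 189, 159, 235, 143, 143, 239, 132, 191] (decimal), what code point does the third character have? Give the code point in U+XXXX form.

U+4714C

Offset 0: leading byte 0xEB = 11101011 → 3-byte char #1 = EB 89 8E.
Offset 3: leading byte 0xE0 = 11100000 → 3-byte char #2 = E0 BD 90.
Offset 6: leading byte 0xF1 = 11110001 → 4-byte char #3 = F1 87 85 8C.
Leading byte 0xF1 = 11110001 matches 11110xxx → 4-byte sequence.
Byte 1: 0xF1 = 11110001, payload 001 (3 bits).
Byte 2: 0x87 = 10000111 (10xxxxxx ✓), payload 000111.
Byte 3: 0x85 = 10000101 (10xxxxxx ✓), payload 000101.
Byte 4: 0x8C = 10001100 (10xxxxxx ✓), payload 001100.
Concatenate: 001000111000101001100 = 0x4714C (21 bits → U+4714C).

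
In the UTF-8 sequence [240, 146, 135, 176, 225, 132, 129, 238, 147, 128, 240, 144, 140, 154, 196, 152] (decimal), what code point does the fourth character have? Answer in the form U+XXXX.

Offset 0: leading byte 0xF0 = 11110000 → 4-byte char #1 = F0 92 87 B0.
Offset 4: leading byte 0xE1 = 11100001 → 3-byte char #2 = E1 84 81.
Offset 7: leading byte 0xEE = 11101110 → 3-byte char #3 = EE 93 80.
Offset 10: leading byte 0xF0 = 11110000 → 4-byte char #4 = F0 90 8C 9A.
Leading byte 0xF0 = 11110000 matches 11110xxx → 4-byte sequence.
Byte 1: 0xF0 = 11110000, payload 000 (3 bits).
Byte 2: 0x90 = 10010000 (10xxxxxx ✓), payload 010000.
Byte 3: 0x8C = 10001100 (10xxxxxx ✓), payload 001100.
Byte 4: 0x9A = 10011010 (10xxxxxx ✓), payload 011010.
Concatenate: 000010000001100011010 = 0x1031A (21 bits → U+1031A).

U+1031A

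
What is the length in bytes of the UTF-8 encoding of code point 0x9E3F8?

4

U+9E3F8 = 0x9E3F8. UTF-8 uses 1 byte below 0x80, 2 below 0x800, 3 below 0x10000, 4 up to 0x10FFFF. 0x9E3F8 is in U+10000–U+10FFFF → 4 bytes.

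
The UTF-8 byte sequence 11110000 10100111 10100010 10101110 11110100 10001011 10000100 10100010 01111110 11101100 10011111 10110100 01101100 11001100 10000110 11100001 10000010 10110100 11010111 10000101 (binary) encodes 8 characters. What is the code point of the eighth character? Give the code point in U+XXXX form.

Offset 0: leading byte 0xF0 = 11110000 → 4-byte char #1 = F0 A7 A2 AE.
Offset 4: leading byte 0xF4 = 11110100 → 4-byte char #2 = F4 8B 84 A2.
Offset 8: leading byte 0x7E = 01111110 → 1-byte char #3 = 7E.
Offset 9: leading byte 0xEC = 11101100 → 3-byte char #4 = EC 9F B4.
Offset 12: leading byte 0x6C = 01101100 → 1-byte char #5 = 6C.
Offset 13: leading byte 0xCC = 11001100 → 2-byte char #6 = CC 86.
Offset 15: leading byte 0xE1 = 11100001 → 3-byte char #7 = E1 82 B4.
Offset 18: leading byte 0xD7 = 11010111 → 2-byte char #8 = D7 85.
Leading byte 0xD7 = 11010111 matches 110xxxxx → 2-byte sequence.
Byte 1: 0xD7 = 11010111, payload 10111 (5 bits).
Byte 2: 0x85 = 10000101 (10xxxxxx ✓), payload 000101.
Concatenate: 10111000101 = 0x5C5 (11 bits → U+05C5).

U+05C5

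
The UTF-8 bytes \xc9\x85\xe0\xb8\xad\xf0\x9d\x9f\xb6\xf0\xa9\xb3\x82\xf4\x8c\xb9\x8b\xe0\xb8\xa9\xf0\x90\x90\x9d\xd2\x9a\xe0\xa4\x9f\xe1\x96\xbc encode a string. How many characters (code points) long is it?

10

Byte at offset 0: 0xC9 = 11001001 → 2-byte char (#1). Advance 2.
Byte at offset 2: 0xE0 = 11100000 → 3-byte char (#2). Advance 3.
Byte at offset 5: 0xF0 = 11110000 → 4-byte char (#3). Advance 4.
Byte at offset 9: 0xF0 = 11110000 → 4-byte char (#4). Advance 4.
Byte at offset 13: 0xF4 = 11110100 → 4-byte char (#5). Advance 4.
Byte at offset 17: 0xE0 = 11100000 → 3-byte char (#6). Advance 3.
Byte at offset 20: 0xF0 = 11110000 → 4-byte char (#7). Advance 4.
Byte at offset 24: 0xD2 = 11010010 → 2-byte char (#8). Advance 2.
Byte at offset 26: 0xE0 = 11100000 → 3-byte char (#9). Advance 3.
Byte at offset 29: 0xE1 = 11100001 → 3-byte char (#10). Advance 3.
Reached end at offset 32 after 10 code points.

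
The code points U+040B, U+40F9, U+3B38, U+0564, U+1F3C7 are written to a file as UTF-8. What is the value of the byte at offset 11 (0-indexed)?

0x9F

U+040B → 2-byte form D0 8B at offsets 0–1.
U+40F9 → 3-byte form E4 83 B9 at offsets 2–4.
U+3B38 → 3-byte form E3 AC B8 at offsets 5–7.
U+0564 → 2-byte form D5 A4 at offsets 8–9.
U+1F3C7 → 4-byte form F0 9F 8F 87 at offsets 10–13.
Offset 11 falls in char 5's range; it's byte 2 of F0 9F 8F 87 = 0x9F.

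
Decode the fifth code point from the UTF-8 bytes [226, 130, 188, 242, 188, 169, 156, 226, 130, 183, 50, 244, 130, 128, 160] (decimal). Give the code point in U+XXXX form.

U+102020

Offset 0: leading byte 0xE2 = 11100010 → 3-byte char #1 = E2 82 BC.
Offset 3: leading byte 0xF2 = 11110010 → 4-byte char #2 = F2 BC A9 9C.
Offset 7: leading byte 0xE2 = 11100010 → 3-byte char #3 = E2 82 B7.
Offset 10: leading byte 0x32 = 00110010 → 1-byte char #4 = 32.
Offset 11: leading byte 0xF4 = 11110100 → 4-byte char #5 = F4 82 80 A0.
Leading byte 0xF4 = 11110100 matches 11110xxx → 4-byte sequence.
Byte 1: 0xF4 = 11110100, payload 100 (3 bits).
Byte 2: 0x82 = 10000010 (10xxxxxx ✓), payload 000010.
Byte 3: 0x80 = 10000000 (10xxxxxx ✓), payload 000000.
Byte 4: 0xA0 = 10100000 (10xxxxxx ✓), payload 100000.
Concatenate: 100000010000000100000 = 0x102020 (21 bits → U+102020).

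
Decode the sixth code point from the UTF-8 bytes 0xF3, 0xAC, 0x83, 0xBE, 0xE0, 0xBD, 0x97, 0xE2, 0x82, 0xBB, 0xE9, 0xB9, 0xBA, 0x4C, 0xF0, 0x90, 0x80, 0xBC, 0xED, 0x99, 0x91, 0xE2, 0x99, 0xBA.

U+1003C

Offset 0: leading byte 0xF3 = 11110011 → 4-byte char #1 = F3 AC 83 BE.
Offset 4: leading byte 0xE0 = 11100000 → 3-byte char #2 = E0 BD 97.
Offset 7: leading byte 0xE2 = 11100010 → 3-byte char #3 = E2 82 BB.
Offset 10: leading byte 0xE9 = 11101001 → 3-byte char #4 = E9 B9 BA.
Offset 13: leading byte 0x4C = 01001100 → 1-byte char #5 = 4C.
Offset 14: leading byte 0xF0 = 11110000 → 4-byte char #6 = F0 90 80 BC.
Leading byte 0xF0 = 11110000 matches 11110xxx → 4-byte sequence.
Byte 1: 0xF0 = 11110000, payload 000 (3 bits).
Byte 2: 0x90 = 10010000 (10xxxxxx ✓), payload 010000.
Byte 3: 0x80 = 10000000 (10xxxxxx ✓), payload 000000.
Byte 4: 0xBC = 10111100 (10xxxxxx ✓), payload 111100.
Concatenate: 000010000000000111100 = 0x1003C (21 bits → U+1003C).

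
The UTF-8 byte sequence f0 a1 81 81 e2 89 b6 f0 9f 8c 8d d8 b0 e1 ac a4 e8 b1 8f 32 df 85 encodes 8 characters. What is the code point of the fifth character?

U+1B24

Offset 0: leading byte 0xF0 = 11110000 → 4-byte char #1 = F0 A1 81 81.
Offset 4: leading byte 0xE2 = 11100010 → 3-byte char #2 = E2 89 B6.
Offset 7: leading byte 0xF0 = 11110000 → 4-byte char #3 = F0 9F 8C 8D.
Offset 11: leading byte 0xD8 = 11011000 → 2-byte char #4 = D8 B0.
Offset 13: leading byte 0xE1 = 11100001 → 3-byte char #5 = E1 AC A4.
Leading byte 0xE1 = 11100001 matches 1110xxxx → 3-byte sequence.
Byte 1: 0xE1 = 11100001, payload 0001 (4 bits).
Byte 2: 0xAC = 10101100 (10xxxxxx ✓), payload 101100.
Byte 3: 0xA4 = 10100100 (10xxxxxx ✓), payload 100100.
Concatenate: 0001101100100100 = 0x1B24 (16 bits → U+1B24).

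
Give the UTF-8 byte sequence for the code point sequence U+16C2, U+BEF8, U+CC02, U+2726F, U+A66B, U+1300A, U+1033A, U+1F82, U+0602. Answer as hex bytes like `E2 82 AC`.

U+16C2: 3-byte form → E1 9B 82.
U+BEF8: 3-byte form → EB BB B8.
U+CC02: 3-byte form → EC B0 82.
U+2726F: 4-byte form → F0 A7 89 AF.
U+A66B: 3-byte form → EA 99 AB.
U+1300A: 4-byte form → F0 93 80 8A.
U+1033A: 4-byte form → F0 90 8C BA.
U+1F82: 3-byte form → E1 BE 82.
U+0602: 2-byte form → D8 82.
Concatenated (29 bytes): E1 9B 82 EB BB B8 EC B0 82 F0 A7 89 AF EA 99 AB F0 93 80 8A F0 90 8C BA E1 BE 82 D8 82.

E1 9B 82 EB BB B8 EC B0 82 F0 A7 89 AF EA 99 AB F0 93 80 8A F0 90 8C BA E1 BE 82 D8 82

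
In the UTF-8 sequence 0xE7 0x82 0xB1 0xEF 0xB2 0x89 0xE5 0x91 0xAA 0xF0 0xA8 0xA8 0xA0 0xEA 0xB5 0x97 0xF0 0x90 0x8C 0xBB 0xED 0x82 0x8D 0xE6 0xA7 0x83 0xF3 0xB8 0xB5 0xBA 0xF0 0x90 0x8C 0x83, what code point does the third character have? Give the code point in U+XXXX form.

U+546A

Offset 0: leading byte 0xE7 = 11100111 → 3-byte char #1 = E7 82 B1.
Offset 3: leading byte 0xEF = 11101111 → 3-byte char #2 = EF B2 89.
Offset 6: leading byte 0xE5 = 11100101 → 3-byte char #3 = E5 91 AA.
Leading byte 0xE5 = 11100101 matches 1110xxxx → 3-byte sequence.
Byte 1: 0xE5 = 11100101, payload 0101 (4 bits).
Byte 2: 0x91 = 10010001 (10xxxxxx ✓), payload 010001.
Byte 3: 0xAA = 10101010 (10xxxxxx ✓), payload 101010.
Concatenate: 0101010001101010 = 0x546A (16 bits → U+546A).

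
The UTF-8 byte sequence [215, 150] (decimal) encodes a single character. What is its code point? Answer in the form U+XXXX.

Leading byte 0xD7 = 11010111 matches 110xxxxx → 2-byte sequence.
Byte 1: 0xD7 = 11010111, payload 10111 (5 bits).
Byte 2: 0x96 = 10010110 (10xxxxxx ✓), payload 010110.
Concatenate: 10111010110 = 0x5D6 (11 bits → U+05D6).

U+05D6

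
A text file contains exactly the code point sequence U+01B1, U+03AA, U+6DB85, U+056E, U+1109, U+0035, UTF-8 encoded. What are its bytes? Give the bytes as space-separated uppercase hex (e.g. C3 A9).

U+01B1: 2-byte form → C6 B1.
U+03AA: 2-byte form → CE AA.
U+6DB85: 4-byte form → F1 AD AE 85.
U+056E: 2-byte form → D5 AE.
U+1109: 3-byte form → E1 84 89.
U+0035: 1-byte form → 35.
Concatenated (14 bytes): C6 B1 CE AA F1 AD AE 85 D5 AE E1 84 89 35.

C6 B1 CE AA F1 AD AE 85 D5 AE E1 84 89 35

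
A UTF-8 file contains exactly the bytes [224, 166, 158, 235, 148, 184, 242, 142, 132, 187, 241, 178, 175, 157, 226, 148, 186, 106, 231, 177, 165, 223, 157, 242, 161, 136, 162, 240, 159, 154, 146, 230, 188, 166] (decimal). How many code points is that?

Byte at offset 0: 0xE0 = 11100000 → 3-byte char (#1). Advance 3.
Byte at offset 3: 0xEB = 11101011 → 3-byte char (#2). Advance 3.
Byte at offset 6: 0xF2 = 11110010 → 4-byte char (#3). Advance 4.
Byte at offset 10: 0xF1 = 11110001 → 4-byte char (#4). Advance 4.
Byte at offset 14: 0xE2 = 11100010 → 3-byte char (#5). Advance 3.
Byte at offset 17: 0x6A = 01101010 → 1-byte char (#6). Advance 1.
Byte at offset 18: 0xE7 = 11100111 → 3-byte char (#7). Advance 3.
Byte at offset 21: 0xDF = 11011111 → 2-byte char (#8). Advance 2.
Byte at offset 23: 0xF2 = 11110010 → 4-byte char (#9). Advance 4.
Byte at offset 27: 0xF0 = 11110000 → 4-byte char (#10). Advance 4.
Byte at offset 31: 0xE6 = 11100110 → 3-byte char (#11). Advance 3.
Reached end at offset 34 after 11 code points.

11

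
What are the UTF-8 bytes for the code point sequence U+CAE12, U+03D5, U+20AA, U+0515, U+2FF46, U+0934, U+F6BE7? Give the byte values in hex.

U+CAE12: 4-byte form → F3 8A B8 92.
U+03D5: 2-byte form → CF 95.
U+20AA: 3-byte form → E2 82 AA.
U+0515: 2-byte form → D4 95.
U+2FF46: 4-byte form → F0 AF BD 86.
U+0934: 3-byte form → E0 A4 B4.
U+F6BE7: 4-byte form → F3 B6 AF A7.
Concatenated (22 bytes): F3 8A B8 92 CF 95 E2 82 AA D4 95 F0 AF BD 86 E0 A4 B4 F3 B6 AF A7.

F3 8A B8 92 CF 95 E2 82 AA D4 95 F0 AF BD 86 E0 A4 B4 F3 B6 AF A7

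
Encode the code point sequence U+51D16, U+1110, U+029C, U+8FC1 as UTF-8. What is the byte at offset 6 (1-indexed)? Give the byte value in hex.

0x84

1-indexed offset 6 is 0-indexed offset 5.
U+51D16 → 4-byte form F1 91 B4 96 at offsets 0–3.
U+1110 → 3-byte form E1 84 90 at offsets 4–6.
Offset 5 falls in char 2's range; it's byte 2 of E1 84 90 = 0x84.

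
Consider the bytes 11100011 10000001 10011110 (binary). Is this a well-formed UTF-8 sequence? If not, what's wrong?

valid

Leading byte 0xE3 = 11100011 → 3-byte form.
Continuation bytes 0x81=10000001, 0x9E=10011110 all match 10xxxxxx.
Decoded value 0x305E is ≥ 0x800 (shortest form) and not a surrogate.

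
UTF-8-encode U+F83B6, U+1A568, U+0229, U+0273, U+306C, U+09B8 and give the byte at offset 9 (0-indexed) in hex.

U+F83B6 → 4-byte form F3 B8 8E B6 at offsets 0–3.
U+1A568 → 4-byte form F0 9A 95 A8 at offsets 4–7.
U+0229 → 2-byte form C8 A9 at offsets 8–9.
Offset 9 falls in char 3's range; it's byte 2 of C8 A9 = 0xA9.

0xA9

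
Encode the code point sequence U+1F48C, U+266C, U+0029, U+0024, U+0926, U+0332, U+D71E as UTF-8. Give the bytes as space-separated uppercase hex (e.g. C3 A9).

U+1F48C: 4-byte form → F0 9F 92 8C.
U+266C: 3-byte form → E2 99 AC.
U+0029: 1-byte form → 29.
U+0024: 1-byte form → 24.
U+0926: 3-byte form → E0 A4 A6.
U+0332: 2-byte form → CC B2.
U+D71E: 3-byte form → ED 9C 9E.
Concatenated (17 bytes): F0 9F 92 8C E2 99 AC 29 24 E0 A4 A6 CC B2 ED 9C 9E.

F0 9F 92 8C E2 99 AC 29 24 E0 A4 A6 CC B2 ED 9C 9E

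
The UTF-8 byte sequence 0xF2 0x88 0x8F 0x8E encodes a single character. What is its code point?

U+883CE

Leading byte 0xF2 = 11110010 matches 11110xxx → 4-byte sequence.
Byte 1: 0xF2 = 11110010, payload 010 (3 bits).
Byte 2: 0x88 = 10001000 (10xxxxxx ✓), payload 001000.
Byte 3: 0x8F = 10001111 (10xxxxxx ✓), payload 001111.
Byte 4: 0x8E = 10001110 (10xxxxxx ✓), payload 001110.
Concatenate: 010001000001111001110 = 0x883CE (21 bits → U+883CE).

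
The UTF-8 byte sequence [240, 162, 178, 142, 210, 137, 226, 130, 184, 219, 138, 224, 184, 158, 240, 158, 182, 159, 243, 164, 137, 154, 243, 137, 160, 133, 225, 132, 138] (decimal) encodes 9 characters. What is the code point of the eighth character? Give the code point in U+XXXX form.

Offset 0: leading byte 0xF0 = 11110000 → 4-byte char #1 = F0 A2 B2 8E.
Offset 4: leading byte 0xD2 = 11010010 → 2-byte char #2 = D2 89.
Offset 6: leading byte 0xE2 = 11100010 → 3-byte char #3 = E2 82 B8.
Offset 9: leading byte 0xDB = 11011011 → 2-byte char #4 = DB 8A.
Offset 11: leading byte 0xE0 = 11100000 → 3-byte char #5 = E0 B8 9E.
Offset 14: leading byte 0xF0 = 11110000 → 4-byte char #6 = F0 9E B6 9F.
Offset 18: leading byte 0xF3 = 11110011 → 4-byte char #7 = F3 A4 89 9A.
Offset 22: leading byte 0xF3 = 11110011 → 4-byte char #8 = F3 89 A0 85.
Leading byte 0xF3 = 11110011 matches 11110xxx → 4-byte sequence.
Byte 1: 0xF3 = 11110011, payload 011 (3 bits).
Byte 2: 0x89 = 10001001 (10xxxxxx ✓), payload 001001.
Byte 3: 0xA0 = 10100000 (10xxxxxx ✓), payload 100000.
Byte 4: 0x85 = 10000101 (10xxxxxx ✓), payload 000101.
Concatenate: 011001001100000000101 = 0xC9805 (21 bits → U+C9805).

U+C9805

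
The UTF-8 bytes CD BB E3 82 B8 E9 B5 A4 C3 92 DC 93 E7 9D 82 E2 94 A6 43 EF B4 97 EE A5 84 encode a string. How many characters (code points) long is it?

10

Byte at offset 0: 0xCD = 11001101 → 2-byte char (#1). Advance 2.
Byte at offset 2: 0xE3 = 11100011 → 3-byte char (#2). Advance 3.
Byte at offset 5: 0xE9 = 11101001 → 3-byte char (#3). Advance 3.
Byte at offset 8: 0xC3 = 11000011 → 2-byte char (#4). Advance 2.
Byte at offset 10: 0xDC = 11011100 → 2-byte char (#5). Advance 2.
Byte at offset 12: 0xE7 = 11100111 → 3-byte char (#6). Advance 3.
Byte at offset 15: 0xE2 = 11100010 → 3-byte char (#7). Advance 3.
Byte at offset 18: 0x43 = 01000011 → 1-byte char (#8). Advance 1.
Byte at offset 19: 0xEF = 11101111 → 3-byte char (#9). Advance 3.
Byte at offset 22: 0xEE = 11101110 → 3-byte char (#10). Advance 3.
Reached end at offset 25 after 10 code points.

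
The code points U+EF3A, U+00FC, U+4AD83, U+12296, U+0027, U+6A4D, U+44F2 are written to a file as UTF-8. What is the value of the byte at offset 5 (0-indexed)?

U+EF3A → 3-byte form EE BC BA at offsets 0–2.
U+00FC → 2-byte form C3 BC at offsets 3–4.
U+4AD83 → 4-byte form F1 8A B6 83 at offsets 5–8.
Offset 5 falls in char 3's range; it's byte 1 of F1 8A B6 83 = 0xF1.

0xF1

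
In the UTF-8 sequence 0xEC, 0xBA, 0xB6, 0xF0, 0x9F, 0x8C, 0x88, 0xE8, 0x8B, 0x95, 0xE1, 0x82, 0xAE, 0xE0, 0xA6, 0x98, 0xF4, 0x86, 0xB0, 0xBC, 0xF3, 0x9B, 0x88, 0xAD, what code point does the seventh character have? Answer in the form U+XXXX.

U+DB22D

Offset 0: leading byte 0xEC = 11101100 → 3-byte char #1 = EC BA B6.
Offset 3: leading byte 0xF0 = 11110000 → 4-byte char #2 = F0 9F 8C 88.
Offset 7: leading byte 0xE8 = 11101000 → 3-byte char #3 = E8 8B 95.
Offset 10: leading byte 0xE1 = 11100001 → 3-byte char #4 = E1 82 AE.
Offset 13: leading byte 0xE0 = 11100000 → 3-byte char #5 = E0 A6 98.
Offset 16: leading byte 0xF4 = 11110100 → 4-byte char #6 = F4 86 B0 BC.
Offset 20: leading byte 0xF3 = 11110011 → 4-byte char #7 = F3 9B 88 AD.
Leading byte 0xF3 = 11110011 matches 11110xxx → 4-byte sequence.
Byte 1: 0xF3 = 11110011, payload 011 (3 bits).
Byte 2: 0x9B = 10011011 (10xxxxxx ✓), payload 011011.
Byte 3: 0x88 = 10001000 (10xxxxxx ✓), payload 001000.
Byte 4: 0xAD = 10101101 (10xxxxxx ✓), payload 101101.
Concatenate: 011011011001000101101 = 0xDB22D (21 bits → U+DB22D).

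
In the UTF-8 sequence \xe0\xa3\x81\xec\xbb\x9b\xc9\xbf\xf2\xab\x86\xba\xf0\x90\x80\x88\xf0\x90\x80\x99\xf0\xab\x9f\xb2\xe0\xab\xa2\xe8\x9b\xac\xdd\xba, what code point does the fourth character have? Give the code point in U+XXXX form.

Offset 0: leading byte 0xE0 = 11100000 → 3-byte char #1 = E0 A3 81.
Offset 3: leading byte 0xEC = 11101100 → 3-byte char #2 = EC BB 9B.
Offset 6: leading byte 0xC9 = 11001001 → 2-byte char #3 = C9 BF.
Offset 8: leading byte 0xF2 = 11110010 → 4-byte char #4 = F2 AB 86 BA.
Leading byte 0xF2 = 11110010 matches 11110xxx → 4-byte sequence.
Byte 1: 0xF2 = 11110010, payload 010 (3 bits).
Byte 2: 0xAB = 10101011 (10xxxxxx ✓), payload 101011.
Byte 3: 0x86 = 10000110 (10xxxxxx ✓), payload 000110.
Byte 4: 0xBA = 10111010 (10xxxxxx ✓), payload 111010.
Concatenate: 010101011000110111010 = 0xAB1BA (21 bits → U+AB1BA).

U+AB1BA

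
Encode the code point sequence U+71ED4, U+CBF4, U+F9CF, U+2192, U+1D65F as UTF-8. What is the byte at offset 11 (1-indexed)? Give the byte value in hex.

0xE2

1-indexed offset 11 is 0-indexed offset 10.
U+71ED4 → 4-byte form F1 B1 BB 94 at offsets 0–3.
U+CBF4 → 3-byte form EC AF B4 at offsets 4–6.
U+F9CF → 3-byte form EF A7 8F at offsets 7–9.
U+2192 → 3-byte form E2 86 92 at offsets 10–12.
Offset 10 falls in char 4's range; it's byte 1 of E2 86 92 = 0xE2.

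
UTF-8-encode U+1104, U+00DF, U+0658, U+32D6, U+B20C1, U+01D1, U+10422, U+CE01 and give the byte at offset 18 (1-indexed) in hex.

0x90

1-indexed offset 18 is 0-indexed offset 17.
U+1104 → 3-byte form E1 84 84 at offsets 0–2.
U+00DF → 2-byte form C3 9F at offsets 3–4.
U+0658 → 2-byte form D9 98 at offsets 5–6.
U+32D6 → 3-byte form E3 8B 96 at offsets 7–9.
U+B20C1 → 4-byte form F2 B2 83 81 at offsets 10–13.
U+01D1 → 2-byte form C7 91 at offsets 14–15.
U+10422 → 4-byte form F0 90 90 A2 at offsets 16–19.
Offset 17 falls in char 7's range; it's byte 2 of F0 90 90 A2 = 0x90.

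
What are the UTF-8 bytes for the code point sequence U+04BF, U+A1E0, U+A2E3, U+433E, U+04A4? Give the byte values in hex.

D2 BF EA 87 A0 EA 8B A3 E4 8C BE D2 A4

U+04BF: 2-byte form → D2 BF.
U+A1E0: 3-byte form → EA 87 A0.
U+A2E3: 3-byte form → EA 8B A3.
U+433E: 3-byte form → E4 8C BE.
U+04A4: 2-byte form → D2 A4.
Concatenated (13 bytes): D2 BF EA 87 A0 EA 8B A3 E4 8C BE D2 A4.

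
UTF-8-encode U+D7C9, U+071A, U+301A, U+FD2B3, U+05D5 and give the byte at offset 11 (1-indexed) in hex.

1-indexed offset 11 is 0-indexed offset 10.
U+D7C9 → 3-byte form ED 9F 89 at offsets 0–2.
U+071A → 2-byte form DC 9A at offsets 3–4.
U+301A → 3-byte form E3 80 9A at offsets 5–7.
U+FD2B3 → 4-byte form F3 BD 8A B3 at offsets 8–11.
Offset 10 falls in char 4's range; it's byte 3 of F3 BD 8A B3 = 0x8A.

0x8A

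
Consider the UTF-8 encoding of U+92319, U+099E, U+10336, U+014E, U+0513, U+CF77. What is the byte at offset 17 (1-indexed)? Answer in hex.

0xBD

1-indexed offset 17 is 0-indexed offset 16.
U+92319 → 4-byte form F2 92 8C 99 at offsets 0–3.
U+099E → 3-byte form E0 A6 9E at offsets 4–6.
U+10336 → 4-byte form F0 90 8C B6 at offsets 7–10.
U+014E → 2-byte form C5 8E at offsets 11–12.
U+0513 → 2-byte form D4 93 at offsets 13–14.
U+CF77 → 3-byte form EC BD B7 at offsets 15–17.
Offset 16 falls in char 6's range; it's byte 2 of EC BD B7 = 0xBD.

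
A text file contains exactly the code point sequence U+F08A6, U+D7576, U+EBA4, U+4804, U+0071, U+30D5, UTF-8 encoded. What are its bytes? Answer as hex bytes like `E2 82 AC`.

F3 B0 A2 A6 F3 97 95 B6 EE AE A4 E4 A0 84 71 E3 83 95

U+F08A6: 4-byte form → F3 B0 A2 A6.
U+D7576: 4-byte form → F3 97 95 B6.
U+EBA4: 3-byte form → EE AE A4.
U+4804: 3-byte form → E4 A0 84.
U+0071: 1-byte form → 71.
U+30D5: 3-byte form → E3 83 95.
Concatenated (18 bytes): F3 B0 A2 A6 F3 97 95 B6 EE AE A4 E4 A0 84 71 E3 83 95.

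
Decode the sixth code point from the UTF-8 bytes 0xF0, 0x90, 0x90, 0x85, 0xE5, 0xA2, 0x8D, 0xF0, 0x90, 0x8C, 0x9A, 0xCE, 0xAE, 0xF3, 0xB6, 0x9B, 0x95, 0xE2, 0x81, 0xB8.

U+2078

Offset 0: leading byte 0xF0 = 11110000 → 4-byte char #1 = F0 90 90 85.
Offset 4: leading byte 0xE5 = 11100101 → 3-byte char #2 = E5 A2 8D.
Offset 7: leading byte 0xF0 = 11110000 → 4-byte char #3 = F0 90 8C 9A.
Offset 11: leading byte 0xCE = 11001110 → 2-byte char #4 = CE AE.
Offset 13: leading byte 0xF3 = 11110011 → 4-byte char #5 = F3 B6 9B 95.
Offset 17: leading byte 0xE2 = 11100010 → 3-byte char #6 = E2 81 B8.
Leading byte 0xE2 = 11100010 matches 1110xxxx → 3-byte sequence.
Byte 1: 0xE2 = 11100010, payload 0010 (4 bits).
Byte 2: 0x81 = 10000001 (10xxxxxx ✓), payload 000001.
Byte 3: 0xB8 = 10111000 (10xxxxxx ✓), payload 111000.
Concatenate: 0010000001111000 = 0x2078 (16 bits → U+2078).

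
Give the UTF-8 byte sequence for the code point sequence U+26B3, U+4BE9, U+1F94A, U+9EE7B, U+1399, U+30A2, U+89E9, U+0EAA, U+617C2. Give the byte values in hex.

U+26B3: 3-byte form → E2 9A B3.
U+4BE9: 3-byte form → E4 AF A9.
U+1F94A: 4-byte form → F0 9F A5 8A.
U+9EE7B: 4-byte form → F2 9E B9 BB.
U+1399: 3-byte form → E1 8E 99.
U+30A2: 3-byte form → E3 82 A2.
U+89E9: 3-byte form → E8 A7 A9.
U+0EAA: 3-byte form → E0 BA AA.
U+617C2: 4-byte form → F1 A1 9F 82.
Concatenated (30 bytes): E2 9A B3 E4 AF A9 F0 9F A5 8A F2 9E B9 BB E1 8E 99 E3 82 A2 E8 A7 A9 E0 BA AA F1 A1 9F 82.

E2 9A B3 E4 AF A9 F0 9F A5 8A F2 9E B9 BB E1 8E 99 E3 82 A2 E8 A7 A9 E0 BA AA F1 A1 9F 82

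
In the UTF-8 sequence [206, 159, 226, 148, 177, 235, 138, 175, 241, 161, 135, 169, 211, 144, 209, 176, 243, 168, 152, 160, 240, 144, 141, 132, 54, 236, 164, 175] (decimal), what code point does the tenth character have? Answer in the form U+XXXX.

U+C92F

Offset 0: leading byte 0xCE = 11001110 → 2-byte char #1 = CE 9F.
Offset 2: leading byte 0xE2 = 11100010 → 3-byte char #2 = E2 94 B1.
Offset 5: leading byte 0xEB = 11101011 → 3-byte char #3 = EB 8A AF.
Offset 8: leading byte 0xF1 = 11110001 → 4-byte char #4 = F1 A1 87 A9.
Offset 12: leading byte 0xD3 = 11010011 → 2-byte char #5 = D3 90.
Offset 14: leading byte 0xD1 = 11010001 → 2-byte char #6 = D1 B0.
Offset 16: leading byte 0xF3 = 11110011 → 4-byte char #7 = F3 A8 98 A0.
Offset 20: leading byte 0xF0 = 11110000 → 4-byte char #8 = F0 90 8D 84.
Offset 24: leading byte 0x36 = 00110110 → 1-byte char #9 = 36.
Offset 25: leading byte 0xEC = 11101100 → 3-byte char #10 = EC A4 AF.
Leading byte 0xEC = 11101100 matches 1110xxxx → 3-byte sequence.
Byte 1: 0xEC = 11101100, payload 1100 (4 bits).
Byte 2: 0xA4 = 10100100 (10xxxxxx ✓), payload 100100.
Byte 3: 0xAF = 10101111 (10xxxxxx ✓), payload 101111.
Concatenate: 1100100100101111 = 0xC92F (16 bits → U+C92F).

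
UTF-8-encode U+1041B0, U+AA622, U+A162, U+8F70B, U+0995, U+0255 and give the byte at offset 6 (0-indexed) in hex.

0x98

U+1041B0 → 4-byte form F4 84 86 B0 at offsets 0–3.
U+AA622 → 4-byte form F2 AA 98 A2 at offsets 4–7.
Offset 6 falls in char 2's range; it's byte 3 of F2 AA 98 A2 = 0x98.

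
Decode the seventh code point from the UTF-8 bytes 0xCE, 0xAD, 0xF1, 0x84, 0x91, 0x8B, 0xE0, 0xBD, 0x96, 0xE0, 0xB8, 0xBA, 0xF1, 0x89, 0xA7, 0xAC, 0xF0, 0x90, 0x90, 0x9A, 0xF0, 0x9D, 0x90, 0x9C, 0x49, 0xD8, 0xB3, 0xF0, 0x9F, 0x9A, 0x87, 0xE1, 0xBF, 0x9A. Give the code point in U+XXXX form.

U+1D41C

Offset 0: leading byte 0xCE = 11001110 → 2-byte char #1 = CE AD.
Offset 2: leading byte 0xF1 = 11110001 → 4-byte char #2 = F1 84 91 8B.
Offset 6: leading byte 0xE0 = 11100000 → 3-byte char #3 = E0 BD 96.
Offset 9: leading byte 0xE0 = 11100000 → 3-byte char #4 = E0 B8 BA.
Offset 12: leading byte 0xF1 = 11110001 → 4-byte char #5 = F1 89 A7 AC.
Offset 16: leading byte 0xF0 = 11110000 → 4-byte char #6 = F0 90 90 9A.
Offset 20: leading byte 0xF0 = 11110000 → 4-byte char #7 = F0 9D 90 9C.
Leading byte 0xF0 = 11110000 matches 11110xxx → 4-byte sequence.
Byte 1: 0xF0 = 11110000, payload 000 (3 bits).
Byte 2: 0x9D = 10011101 (10xxxxxx ✓), payload 011101.
Byte 3: 0x90 = 10010000 (10xxxxxx ✓), payload 010000.
Byte 4: 0x9C = 10011100 (10xxxxxx ✓), payload 011100.
Concatenate: 000011101010000011100 = 0x1D41C (21 bits → U+1D41C).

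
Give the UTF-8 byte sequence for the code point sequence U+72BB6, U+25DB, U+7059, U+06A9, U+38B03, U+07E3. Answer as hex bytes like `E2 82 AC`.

U+72BB6: 4-byte form → F1 B2 AE B6.
U+25DB: 3-byte form → E2 97 9B.
U+7059: 3-byte form → E7 81 99.
U+06A9: 2-byte form → DA A9.
U+38B03: 4-byte form → F0 B8 AC 83.
U+07E3: 2-byte form → DF A3.
Concatenated (18 bytes): F1 B2 AE B6 E2 97 9B E7 81 99 DA A9 F0 B8 AC 83 DF A3.

F1 B2 AE B6 E2 97 9B E7 81 99 DA A9 F0 B8 AC 83 DF A3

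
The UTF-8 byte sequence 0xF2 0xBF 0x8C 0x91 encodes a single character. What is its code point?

U+BF311

Leading byte 0xF2 = 11110010 matches 11110xxx → 4-byte sequence.
Byte 1: 0xF2 = 11110010, payload 010 (3 bits).
Byte 2: 0xBF = 10111111 (10xxxxxx ✓), payload 111111.
Byte 3: 0x8C = 10001100 (10xxxxxx ✓), payload 001100.
Byte 4: 0x91 = 10010001 (10xxxxxx ✓), payload 010001.
Concatenate: 010111111001100010001 = 0xBF311 (21 bits → U+BF311).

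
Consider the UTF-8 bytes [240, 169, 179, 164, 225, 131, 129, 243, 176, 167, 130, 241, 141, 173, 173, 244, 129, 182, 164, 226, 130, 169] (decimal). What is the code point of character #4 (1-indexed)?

Offset 0: leading byte 0xF0 = 11110000 → 4-byte char #1 = F0 A9 B3 A4.
Offset 4: leading byte 0xE1 = 11100001 → 3-byte char #2 = E1 83 81.
Offset 7: leading byte 0xF3 = 11110011 → 4-byte char #3 = F3 B0 A7 82.
Offset 11: leading byte 0xF1 = 11110001 → 4-byte char #4 = F1 8D AD AD.
Leading byte 0xF1 = 11110001 matches 11110xxx → 4-byte sequence.
Byte 1: 0xF1 = 11110001, payload 001 (3 bits).
Byte 2: 0x8D = 10001101 (10xxxxxx ✓), payload 001101.
Byte 3: 0xAD = 10101101 (10xxxxxx ✓), payload 101101.
Byte 4: 0xAD = 10101101 (10xxxxxx ✓), payload 101101.
Concatenate: 001001101101101101101 = 0x4DB6D (21 bits → U+4DB6D).

U+4DB6D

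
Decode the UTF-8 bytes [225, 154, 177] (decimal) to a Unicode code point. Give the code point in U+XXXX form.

U+16B1

Leading byte 0xE1 = 11100001 matches 1110xxxx → 3-byte sequence.
Byte 1: 0xE1 = 11100001, payload 0001 (4 bits).
Byte 2: 0x9A = 10011010 (10xxxxxx ✓), payload 011010.
Byte 3: 0xB1 = 10110001 (10xxxxxx ✓), payload 110001.
Concatenate: 0001011010110001 = 0x16B1 (16 bits → U+16B1).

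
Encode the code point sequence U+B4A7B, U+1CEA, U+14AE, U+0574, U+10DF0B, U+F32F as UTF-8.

F2 B4 A9 BB E1 B3 AA E1 92 AE D5 B4 F4 8D BC 8B EF 8C AF

U+B4A7B: 4-byte form → F2 B4 A9 BB.
U+1CEA: 3-byte form → E1 B3 AA.
U+14AE: 3-byte form → E1 92 AE.
U+0574: 2-byte form → D5 B4.
U+10DF0B: 4-byte form → F4 8D BC 8B.
U+F32F: 3-byte form → EF 8C AF.
Concatenated (19 bytes): F2 B4 A9 BB E1 B3 AA E1 92 AE D5 B4 F4 8D BC 8B EF 8C AF.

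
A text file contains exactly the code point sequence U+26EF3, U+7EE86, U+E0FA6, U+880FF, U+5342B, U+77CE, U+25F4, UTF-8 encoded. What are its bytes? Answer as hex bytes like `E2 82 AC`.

F0 A6 BB B3 F1 BE BA 86 F3 A0 BE A6 F2 88 83 BF F1 93 90 AB E7 9F 8E E2 97 B4

U+26EF3: 4-byte form → F0 A6 BB B3.
U+7EE86: 4-byte form → F1 BE BA 86.
U+E0FA6: 4-byte form → F3 A0 BE A6.
U+880FF: 4-byte form → F2 88 83 BF.
U+5342B: 4-byte form → F1 93 90 AB.
U+77CE: 3-byte form → E7 9F 8E.
U+25F4: 3-byte form → E2 97 B4.
Concatenated (26 bytes): F0 A6 BB B3 F1 BE BA 86 F3 A0 BE A6 F2 88 83 BF F1 93 90 AB E7 9F 8E E2 97 B4.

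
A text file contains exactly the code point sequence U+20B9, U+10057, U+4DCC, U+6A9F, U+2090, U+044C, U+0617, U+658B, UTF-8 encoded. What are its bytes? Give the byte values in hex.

E2 82 B9 F0 90 81 97 E4 B7 8C E6 AA 9F E2 82 90 D1 8C D8 97 E6 96 8B

U+20B9: 3-byte form → E2 82 B9.
U+10057: 4-byte form → F0 90 81 97.
U+4DCC: 3-byte form → E4 B7 8C.
U+6A9F: 3-byte form → E6 AA 9F.
U+2090: 3-byte form → E2 82 90.
U+044C: 2-byte form → D1 8C.
U+0617: 2-byte form → D8 97.
U+658B: 3-byte form → E6 96 8B.
Concatenated (23 bytes): E2 82 B9 F0 90 81 97 E4 B7 8C E6 AA 9F E2 82 90 D1 8C D8 97 E6 96 8B.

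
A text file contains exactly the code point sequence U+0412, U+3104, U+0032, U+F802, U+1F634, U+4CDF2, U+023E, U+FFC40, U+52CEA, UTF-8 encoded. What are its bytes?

D0 92 E3 84 84 32 EF A0 82 F0 9F 98 B4 F1 8C B7 B2 C8 BE F3 BF B1 80 F1 92 B3 AA

U+0412: 2-byte form → D0 92.
U+3104: 3-byte form → E3 84 84.
U+0032: 1-byte form → 32.
U+F802: 3-byte form → EF A0 82.
U+1F634: 4-byte form → F0 9F 98 B4.
U+4CDF2: 4-byte form → F1 8C B7 B2.
U+023E: 2-byte form → C8 BE.
U+FFC40: 4-byte form → F3 BF B1 80.
U+52CEA: 4-byte form → F1 92 B3 AA.
Concatenated (27 bytes): D0 92 E3 84 84 32 EF A0 82 F0 9F 98 B4 F1 8C B7 B2 C8 BE F3 BF B1 80 F1 92 B3 AA.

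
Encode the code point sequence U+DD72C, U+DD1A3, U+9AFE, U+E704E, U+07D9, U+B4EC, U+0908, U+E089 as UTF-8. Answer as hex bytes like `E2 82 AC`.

F3 9D 9C AC F3 9D 86 A3 E9 AB BE F3 A7 81 8E DF 99 EB 93 AC E0 A4 88 EE 82 89

U+DD72C: 4-byte form → F3 9D 9C AC.
U+DD1A3: 4-byte form → F3 9D 86 A3.
U+9AFE: 3-byte form → E9 AB BE.
U+E704E: 4-byte form → F3 A7 81 8E.
U+07D9: 2-byte form → DF 99.
U+B4EC: 3-byte form → EB 93 AC.
U+0908: 3-byte form → E0 A4 88.
U+E089: 3-byte form → EE 82 89.
Concatenated (26 bytes): F3 9D 9C AC F3 9D 86 A3 E9 AB BE F3 A7 81 8E DF 99 EB 93 AC E0 A4 88 EE 82 89.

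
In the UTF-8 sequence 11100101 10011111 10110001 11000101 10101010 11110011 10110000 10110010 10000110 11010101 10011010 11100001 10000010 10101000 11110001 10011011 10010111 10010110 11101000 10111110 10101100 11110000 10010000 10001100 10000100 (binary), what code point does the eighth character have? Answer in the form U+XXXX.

Offset 0: leading byte 0xE5 = 11100101 → 3-byte char #1 = E5 9F B1.
Offset 3: leading byte 0xC5 = 11000101 → 2-byte char #2 = C5 AA.
Offset 5: leading byte 0xF3 = 11110011 → 4-byte char #3 = F3 B0 B2 86.
Offset 9: leading byte 0xD5 = 11010101 → 2-byte char #4 = D5 9A.
Offset 11: leading byte 0xE1 = 11100001 → 3-byte char #5 = E1 82 A8.
Offset 14: leading byte 0xF1 = 11110001 → 4-byte char #6 = F1 9B 97 96.
Offset 18: leading byte 0xE8 = 11101000 → 3-byte char #7 = E8 BE AC.
Offset 21: leading byte 0xF0 = 11110000 → 4-byte char #8 = F0 90 8C 84.
Leading byte 0xF0 = 11110000 matches 11110xxx → 4-byte sequence.
Byte 1: 0xF0 = 11110000, payload 000 (3 bits).
Byte 2: 0x90 = 10010000 (10xxxxxx ✓), payload 010000.
Byte 3: 0x8C = 10001100 (10xxxxxx ✓), payload 001100.
Byte 4: 0x84 = 10000100 (10xxxxxx ✓), payload 000100.
Concatenate: 000010000001100000100 = 0x10304 (21 bits → U+10304).

U+10304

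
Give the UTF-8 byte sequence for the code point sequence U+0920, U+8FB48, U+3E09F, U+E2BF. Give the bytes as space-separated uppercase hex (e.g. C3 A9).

E0 A4 A0 F2 8F AD 88 F0 BE 82 9F EE 8A BF

U+0920: 3-byte form → E0 A4 A0.
U+8FB48: 4-byte form → F2 8F AD 88.
U+3E09F: 4-byte form → F0 BE 82 9F.
U+E2BF: 3-byte form → EE 8A BF.
Concatenated (14 bytes): E0 A4 A0 F2 8F AD 88 F0 BE 82 9F EE 8A BF.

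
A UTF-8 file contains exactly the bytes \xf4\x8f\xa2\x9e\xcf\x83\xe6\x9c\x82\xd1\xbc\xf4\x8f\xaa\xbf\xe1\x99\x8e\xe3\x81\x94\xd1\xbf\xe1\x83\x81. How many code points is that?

9

Byte at offset 0: 0xF4 = 11110100 → 4-byte char (#1). Advance 4.
Byte at offset 4: 0xCF = 11001111 → 2-byte char (#2). Advance 2.
Byte at offset 6: 0xE6 = 11100110 → 3-byte char (#3). Advance 3.
Byte at offset 9: 0xD1 = 11010001 → 2-byte char (#4). Advance 2.
Byte at offset 11: 0xF4 = 11110100 → 4-byte char (#5). Advance 4.
Byte at offset 15: 0xE1 = 11100001 → 3-byte char (#6). Advance 3.
Byte at offset 18: 0xE3 = 11100011 → 3-byte char (#7). Advance 3.
Byte at offset 21: 0xD1 = 11010001 → 2-byte char (#8). Advance 2.
Byte at offset 23: 0xE1 = 11100001 → 3-byte char (#9). Advance 3.
Reached end at offset 26 after 9 code points.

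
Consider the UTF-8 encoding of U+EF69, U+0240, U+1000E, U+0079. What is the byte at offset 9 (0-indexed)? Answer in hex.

0x79

U+EF69 → 3-byte form EE BD A9 at offsets 0–2.
U+0240 → 2-byte form C9 80 at offsets 3–4.
U+1000E → 4-byte form F0 90 80 8E at offsets 5–8.
U+0079 → 1-byte form 79 at offsets 9–9.
Offset 9 falls in char 4's range; it's byte 1 of 79 = 0x79.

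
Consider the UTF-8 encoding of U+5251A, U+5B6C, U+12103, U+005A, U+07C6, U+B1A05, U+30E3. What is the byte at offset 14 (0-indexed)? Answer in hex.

U+5251A → 4-byte form F1 92 94 9A at offsets 0–3.
U+5B6C → 3-byte form E5 AD AC at offsets 4–6.
U+12103 → 4-byte form F0 92 84 83 at offsets 7–10.
U+005A → 1-byte form 5A at offsets 11–11.
U+07C6 → 2-byte form DF 86 at offsets 12–13.
U+B1A05 → 4-byte form F2 B1 A8 85 at offsets 14–17.
Offset 14 falls in char 6's range; it's byte 1 of F2 B1 A8 85 = 0xF2.

0xF2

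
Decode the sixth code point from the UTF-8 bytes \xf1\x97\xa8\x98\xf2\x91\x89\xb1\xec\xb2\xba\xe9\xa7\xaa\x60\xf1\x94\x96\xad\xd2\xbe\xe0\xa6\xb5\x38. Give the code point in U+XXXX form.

U+545AD

Offset 0: leading byte 0xF1 = 11110001 → 4-byte char #1 = F1 97 A8 98.
Offset 4: leading byte 0xF2 = 11110010 → 4-byte char #2 = F2 91 89 B1.
Offset 8: leading byte 0xEC = 11101100 → 3-byte char #3 = EC B2 BA.
Offset 11: leading byte 0xE9 = 11101001 → 3-byte char #4 = E9 A7 AA.
Offset 14: leading byte 0x60 = 01100000 → 1-byte char #5 = 60.
Offset 15: leading byte 0xF1 = 11110001 → 4-byte char #6 = F1 94 96 AD.
Leading byte 0xF1 = 11110001 matches 11110xxx → 4-byte sequence.
Byte 1: 0xF1 = 11110001, payload 001 (3 bits).
Byte 2: 0x94 = 10010100 (10xxxxxx ✓), payload 010100.
Byte 3: 0x96 = 10010110 (10xxxxxx ✓), payload 010110.
Byte 4: 0xAD = 10101101 (10xxxxxx ✓), payload 101101.
Concatenate: 001010100010110101101 = 0x545AD (21 bits → U+545AD).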